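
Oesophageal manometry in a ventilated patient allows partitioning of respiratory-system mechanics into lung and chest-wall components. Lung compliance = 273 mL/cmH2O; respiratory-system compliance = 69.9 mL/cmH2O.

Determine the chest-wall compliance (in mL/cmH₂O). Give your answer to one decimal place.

94.0

1/Ccw = 1/Crs − 1/CL.
1/Ccw = 1/69.9 − 1/273 = 0.01064.
Ccw = 93.985 mL/cmH2O.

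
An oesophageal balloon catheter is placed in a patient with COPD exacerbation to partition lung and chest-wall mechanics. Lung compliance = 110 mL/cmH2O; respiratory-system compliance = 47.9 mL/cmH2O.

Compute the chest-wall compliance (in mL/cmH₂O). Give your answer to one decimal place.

84.8

1/Ccw = 1/Crs − 1/CL.
1/Ccw = 1/47.9 − 1/110 = 0.01179.
Ccw = 84.818 mL/cmH2O.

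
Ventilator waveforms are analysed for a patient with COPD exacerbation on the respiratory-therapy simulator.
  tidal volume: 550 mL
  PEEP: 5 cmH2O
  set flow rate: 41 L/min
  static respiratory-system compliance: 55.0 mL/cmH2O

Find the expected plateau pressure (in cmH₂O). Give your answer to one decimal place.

15.0

Pplat = PEEP + Vt / Cstat = 5 + 550 / 55.0 = 5 + 10.0 = 15.0 cmH2O.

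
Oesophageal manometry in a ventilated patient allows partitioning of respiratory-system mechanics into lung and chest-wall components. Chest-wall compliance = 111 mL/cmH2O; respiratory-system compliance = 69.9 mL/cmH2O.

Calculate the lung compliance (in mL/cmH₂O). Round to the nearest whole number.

1/CL = 1/Crs − 1/Ccw.
1/CL = 1/69.9 − 1/111 = 0.005297.
CL = 188.79 mL/cmH2O.

189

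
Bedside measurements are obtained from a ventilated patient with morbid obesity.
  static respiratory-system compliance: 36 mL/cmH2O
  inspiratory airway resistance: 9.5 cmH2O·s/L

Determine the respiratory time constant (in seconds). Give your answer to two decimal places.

0.34

τ = R × C = 9.5 × 36 mL/cmH2O = 9.5 × 0.036 L/cmH2O = 0.342 s.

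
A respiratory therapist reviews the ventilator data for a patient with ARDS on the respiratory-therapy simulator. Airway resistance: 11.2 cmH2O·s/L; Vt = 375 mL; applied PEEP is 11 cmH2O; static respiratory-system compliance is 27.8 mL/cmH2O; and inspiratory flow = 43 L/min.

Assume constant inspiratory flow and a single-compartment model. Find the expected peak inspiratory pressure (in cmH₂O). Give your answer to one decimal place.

32.5

Flow: 43 L/min ÷ 60 = 0.7167 L/s.
Equation of motion (constant flow): PIP = Vt/C + R·V̇ + PEEP.
PIP = 375/27.8 + 11.2×0.7167 + 11 = 13.489 + 8.027 + 11 = 32.516 cmH2O.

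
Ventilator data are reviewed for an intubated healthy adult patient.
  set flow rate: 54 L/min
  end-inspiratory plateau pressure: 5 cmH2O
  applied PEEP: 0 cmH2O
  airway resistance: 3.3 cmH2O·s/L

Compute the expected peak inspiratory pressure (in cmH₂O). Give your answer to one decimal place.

Flow: 54 L/min ÷ 60 = 0.9 L/s.
PIP = Pplat + Raw × flow = 5 + 3.3 × 0.9 = 5 + 2.97 = 7.97 cmH2O.

8.0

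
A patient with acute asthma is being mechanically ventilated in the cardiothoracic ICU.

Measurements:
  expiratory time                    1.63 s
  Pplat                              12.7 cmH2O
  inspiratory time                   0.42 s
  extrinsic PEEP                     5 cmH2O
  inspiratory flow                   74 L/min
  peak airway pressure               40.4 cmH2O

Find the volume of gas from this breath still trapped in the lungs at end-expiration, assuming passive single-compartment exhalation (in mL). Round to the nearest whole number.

Flow: 74 L/min ÷ 60 = 1.2333 L/s.
Vt = flow × Ti = 1.2333 L/s × 0.42 s × 1000 mL/L = 517.99 mL.
R = (PIP − Pplat)/V̇ = (40.4 − 12.7) / 1.2333 = 27.7/1.2333 = 22.46 cmH2O·s/L.
C = Vt/(Pplat − PEEP) = 517.99 / (12.7 − 5) = 517.99/7.7 = 67.271 mL/cmH2O.
τ = R × C = 22.46 × 0.06727 L/cmH2O = 1.511 s.
Fraction remaining = e^(−Te/τ) = e^(−1.63/1.511) = 0.34.
Trapped volume = 517.99 × 0.34 = 176.12 mL.

176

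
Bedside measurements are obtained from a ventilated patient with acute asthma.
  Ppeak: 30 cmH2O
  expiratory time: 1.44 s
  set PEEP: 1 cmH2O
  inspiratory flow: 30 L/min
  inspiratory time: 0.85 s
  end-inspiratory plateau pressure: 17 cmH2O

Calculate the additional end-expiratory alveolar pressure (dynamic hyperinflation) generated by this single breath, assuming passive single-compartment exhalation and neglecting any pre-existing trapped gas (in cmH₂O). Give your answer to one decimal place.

Flow: 30 L/min ÷ 60 = 0.5 L/s.
Vt = flow × Ti = 0.5 L/s × 0.85 s × 1000 mL/L = 425.0 mL.
R = (PIP − Pplat)/V̇ = (30 − 17) / 0.5 = 13.0/0.5 = 26.0 cmH2O·s/L.
C = Vt/(Pplat − PEEP) = 425.0 / (17 − 1) = 425.0/16.0 = 26.563 mL/cmH2O.
τ = R × C = 26.0 × 0.02656 L/cmH2O = 0.6906 s.
Fraction remaining = e^(−Te/τ) = e^(−1.44/0.6906) = 0.1243; trapped volume = 425.0 × 0.1243 = 52.828 mL.
Additional alveolar pressure from trapping ≈ V_trapped / C = 52.828 / 26.563 = 1.989 cmH2O.

2.0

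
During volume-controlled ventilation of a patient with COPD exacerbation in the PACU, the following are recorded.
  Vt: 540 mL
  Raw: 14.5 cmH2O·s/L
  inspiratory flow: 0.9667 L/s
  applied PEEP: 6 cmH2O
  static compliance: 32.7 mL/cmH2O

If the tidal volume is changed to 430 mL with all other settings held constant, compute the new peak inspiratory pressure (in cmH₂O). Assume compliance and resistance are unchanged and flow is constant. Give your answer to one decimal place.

33.2

PIP = Vt/C + R·V̇ + PEEP (constant-flow equation of motion).
Only the elastic term changes: ΔPIP = ΔVt / C = (430 − 540) / 32.7 = -3.364 cmH2O.
Original PIP = 540/32.7 + 14.5×0.9667 + 6 = 36.531 cmH2O; new PIP = 36.531 + (-3.364) = 33.167 cmH2O.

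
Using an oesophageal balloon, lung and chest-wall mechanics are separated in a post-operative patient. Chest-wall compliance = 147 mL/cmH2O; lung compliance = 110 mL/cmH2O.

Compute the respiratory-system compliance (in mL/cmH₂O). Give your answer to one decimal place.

62.9

Lung and chest wall are elastances in series: 1/Crs = 1/CL + 1/Ccw.
1/Crs = 1/110 + 1/147 = 0.01589.
Crs = 62.933 mL/cmH2O.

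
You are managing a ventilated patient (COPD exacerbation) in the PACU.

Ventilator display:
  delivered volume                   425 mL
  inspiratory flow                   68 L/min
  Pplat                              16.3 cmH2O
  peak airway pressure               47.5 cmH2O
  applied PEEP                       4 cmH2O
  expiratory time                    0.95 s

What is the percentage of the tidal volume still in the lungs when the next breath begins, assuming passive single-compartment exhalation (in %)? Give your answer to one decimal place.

Flow: 68 L/min ÷ 60 = 1.1333 L/s.
R = (PIP − Pplat)/V̇ = (47.5 − 16.3) / 1.1333 = 31.2/1.1333 = 27.53 cmH2O·s/L.
C = Vt/(Pplat − PEEP) = 425.0 / (16.3 − 4) = 425.0/12.3 = 34.553 mL/cmH2O.
τ = R × C = 27.53 × 0.03455 L/cmH2O = 0.9512 s.
Fraction remaining at end-expiration = e^(−Te/τ) = e^(−0.95/0.9512) = 0.3683 → 36.83%.

36.8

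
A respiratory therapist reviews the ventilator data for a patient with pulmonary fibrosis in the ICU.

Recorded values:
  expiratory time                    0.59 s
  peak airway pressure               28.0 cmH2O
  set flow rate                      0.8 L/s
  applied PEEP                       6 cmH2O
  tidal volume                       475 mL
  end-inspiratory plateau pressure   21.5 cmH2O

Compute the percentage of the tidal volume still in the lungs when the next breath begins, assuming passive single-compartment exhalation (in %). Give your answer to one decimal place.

R = (PIP − Pplat)/V̇ = (28.0 − 21.5) / 0.8 = 6.5/0.8 = 8.125 cmH2O·s/L.
C = Vt/(Pplat − PEEP) = 475.0 / (21.5 − 6) = 475.0/15.5 = 30.645 mL/cmH2O.
τ = R × C = 8.125 × 0.03065 L/cmH2O = 0.249 s.
Fraction remaining at end-expiration = e^(−Te/τ) = e^(−0.59/0.249) = 0.09353 → 9.353%.

9.4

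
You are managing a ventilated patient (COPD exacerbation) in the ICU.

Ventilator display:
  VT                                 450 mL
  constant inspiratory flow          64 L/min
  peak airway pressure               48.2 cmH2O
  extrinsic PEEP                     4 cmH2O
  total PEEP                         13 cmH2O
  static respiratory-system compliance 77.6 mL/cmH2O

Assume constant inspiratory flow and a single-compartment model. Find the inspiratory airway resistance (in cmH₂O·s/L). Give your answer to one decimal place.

27.6

Flow: 64 L/min ÷ 60 = 1.0667 L/s.
Total PEEP = 13 cmH2O (set 4 + intrinsic 9); this is the baseline alveolar pressure.
Equation of motion (constant flow): PIP = Vt/C + R·V̇ + PEEP.
R·V̇ = PIP − Vt/C − PEEP = 48.2 − 450/77.6 − 13 = 48.2 − 5.799 − 13 = 29.401 cmH2O.
R = 29.401 / 1.0667 = 27.563 cmH2O·s/L.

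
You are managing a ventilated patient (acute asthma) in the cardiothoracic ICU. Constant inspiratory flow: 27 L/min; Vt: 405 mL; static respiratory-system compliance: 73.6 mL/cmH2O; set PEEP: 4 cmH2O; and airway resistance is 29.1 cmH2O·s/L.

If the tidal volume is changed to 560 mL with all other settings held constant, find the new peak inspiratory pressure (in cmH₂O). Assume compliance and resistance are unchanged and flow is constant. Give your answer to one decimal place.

24.7

Flow: 27 L/min ÷ 60 = 0.45 L/s.
PIP = Vt/C + R·V̇ + PEEP (constant-flow equation of motion).
Only the elastic term changes: ΔPIP = ΔVt / C = (560 − 405) / 73.6 = 2.106 cmH2O.
Original PIP = 405/73.6 + 29.1×0.45 + 4 = 22.598 cmH2O; new PIP = 22.598 + (2.106) = 24.704 cmH2O.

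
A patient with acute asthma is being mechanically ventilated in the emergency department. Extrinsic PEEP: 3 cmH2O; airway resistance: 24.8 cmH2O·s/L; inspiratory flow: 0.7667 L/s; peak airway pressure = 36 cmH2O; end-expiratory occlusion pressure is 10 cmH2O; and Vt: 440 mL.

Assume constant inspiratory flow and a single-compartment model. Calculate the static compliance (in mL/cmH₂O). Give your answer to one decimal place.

Total PEEP = 10 cmH2O (set 3 + intrinsic 7); this is the baseline alveolar pressure.
Equation of motion (constant flow): PIP = Vt/C + R·V̇ + PEEP.
Vt/C = PIP − R·V̇ − PEEP = 36 − 24.8×0.7667 − 10 = 36 − 19.014 − 10 = 6.986 cmH2O.
C = Vt / 6.986 = 440 / 6.986 = 62.983 mL/cmH2O.

63.0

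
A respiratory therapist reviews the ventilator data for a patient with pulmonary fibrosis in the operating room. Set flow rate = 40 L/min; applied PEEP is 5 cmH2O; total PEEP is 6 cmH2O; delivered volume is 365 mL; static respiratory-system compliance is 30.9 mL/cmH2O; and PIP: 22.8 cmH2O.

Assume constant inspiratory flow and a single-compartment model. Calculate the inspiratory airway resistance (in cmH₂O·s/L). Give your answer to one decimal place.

7.5

Flow: 40 L/min ÷ 60 = 0.6667 L/s.
Total PEEP = 6 cmH2O (set 5 + intrinsic 1); this is the baseline alveolar pressure.
Equation of motion (constant flow): PIP = Vt/C + R·V̇ + PEEP.
R·V̇ = PIP − Vt/C − PEEP = 22.8 − 365/30.9 − 6 = 22.8 − 11.812 − 6 = 4.988 cmH2O.
R = 4.988 / 0.6667 = 7.482 cmH2O·s/L.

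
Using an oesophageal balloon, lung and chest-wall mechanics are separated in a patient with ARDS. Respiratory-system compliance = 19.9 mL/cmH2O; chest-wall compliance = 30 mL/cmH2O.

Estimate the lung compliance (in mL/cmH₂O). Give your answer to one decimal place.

59.1

1/CL = 1/Crs − 1/Ccw.
1/CL = 1/19.9 − 1/30 = 0.01692.
CL = 59.102 mL/cmH2O.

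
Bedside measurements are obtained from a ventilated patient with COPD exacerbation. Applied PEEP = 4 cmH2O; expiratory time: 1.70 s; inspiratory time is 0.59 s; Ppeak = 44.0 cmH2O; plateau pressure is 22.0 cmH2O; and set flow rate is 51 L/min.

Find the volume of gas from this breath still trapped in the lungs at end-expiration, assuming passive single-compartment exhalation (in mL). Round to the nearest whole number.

Flow: 51 L/min ÷ 60 = 0.85 L/s.
Vt = flow × Ti = 0.85 L/s × 0.59 s × 1000 mL/L = 501.5 mL.
R = (PIP − Pplat)/V̇ = (44.0 − 22.0) / 0.85 = 22.0/0.85 = 25.882 cmH2O·s/L.
C = Vt/(Pplat − PEEP) = 501.5 / (22.0 − 4) = 501.5/18.0 = 27.861 mL/cmH2O.
τ = R × C = 25.882 × 0.02786 L/cmH2O = 0.7211 s.
Fraction remaining = e^(−Te/τ) = e^(−1.70/0.7211) = 0.09466.
Trapped volume = 501.5 × 0.09466 = 47.472 mL.

47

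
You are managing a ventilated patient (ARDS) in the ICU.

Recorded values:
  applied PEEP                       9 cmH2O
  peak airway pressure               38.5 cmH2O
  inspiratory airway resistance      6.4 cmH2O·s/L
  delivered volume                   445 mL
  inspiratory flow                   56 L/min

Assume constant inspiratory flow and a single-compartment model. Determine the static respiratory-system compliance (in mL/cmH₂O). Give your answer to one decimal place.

18.9

Flow: 56 L/min ÷ 60 = 0.9333 L/s.
Equation of motion (constant flow): PIP = Vt/C + R·V̇ + PEEP.
Vt/C = PIP − R·V̇ − PEEP = 38.5 − 6.4×0.9333 − 9 = 38.5 − 5.973 − 9 = 23.527 cmH2O.
C = Vt / 23.527 = 445 / 23.527 = 18.914 mL/cmH2O.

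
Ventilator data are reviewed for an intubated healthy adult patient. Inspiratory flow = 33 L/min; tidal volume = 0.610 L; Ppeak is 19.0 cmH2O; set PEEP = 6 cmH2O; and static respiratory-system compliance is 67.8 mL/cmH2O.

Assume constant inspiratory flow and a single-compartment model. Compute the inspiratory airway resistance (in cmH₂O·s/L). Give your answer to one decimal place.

Flow: 33 L/min ÷ 60 = 0.55 L/s.
Equation of motion (constant flow): PIP = Vt/C + R·V̇ + PEEP.
R·V̇ = PIP − Vt/C − PEEP = 19.0 − 610/67.8 − 6 = 19.0 − 8.997 − 6 = 4.003 cmH2O.
R = 4.003 / 0.55 = 7.278 cmH2O·s/L.

7.3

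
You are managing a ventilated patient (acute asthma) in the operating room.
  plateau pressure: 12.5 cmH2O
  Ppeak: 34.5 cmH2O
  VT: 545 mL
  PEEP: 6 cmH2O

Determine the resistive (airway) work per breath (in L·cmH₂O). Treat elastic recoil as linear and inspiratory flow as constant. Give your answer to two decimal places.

11.99

With constant inspiratory flow the resistive pressure is constant at PIP − Pplat = 34.5 − 12.5 = 22.0 cmH2O, so resistive work = 22.0 × 0.545 = 11.99 L·cmH2O.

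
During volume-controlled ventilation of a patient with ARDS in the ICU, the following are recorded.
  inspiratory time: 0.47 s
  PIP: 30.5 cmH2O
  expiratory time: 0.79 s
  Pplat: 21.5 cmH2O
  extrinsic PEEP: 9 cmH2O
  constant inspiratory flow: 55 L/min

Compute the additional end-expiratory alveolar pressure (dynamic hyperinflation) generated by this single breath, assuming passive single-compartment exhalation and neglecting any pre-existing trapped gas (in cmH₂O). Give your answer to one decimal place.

1.2

Flow: 55 L/min ÷ 60 = 0.9167 L/s.
Vt = flow × Ti = 0.9167 L/s × 0.47 s × 1000 mL/L = 430.85 mL.
R = (PIP − Pplat)/V̇ = (30.5 − 21.5) / 0.9167 = 9.0/0.9167 = 9.818 cmH2O·s/L.
C = Vt/(Pplat − PEEP) = 430.85 / (21.5 − 9) = 430.85/12.5 = 34.468 mL/cmH2O.
τ = R × C = 9.818 × 0.03447 L/cmH2O = 0.3384 s.
Fraction remaining = e^(−Te/τ) = e^(−0.79/0.3384) = 0.09686; trapped volume = 430.85 × 0.09686 = 41.732 mL.
Additional alveolar pressure from trapping ≈ V_trapped / C = 41.732 / 34.468 = 1.211 cmH2O.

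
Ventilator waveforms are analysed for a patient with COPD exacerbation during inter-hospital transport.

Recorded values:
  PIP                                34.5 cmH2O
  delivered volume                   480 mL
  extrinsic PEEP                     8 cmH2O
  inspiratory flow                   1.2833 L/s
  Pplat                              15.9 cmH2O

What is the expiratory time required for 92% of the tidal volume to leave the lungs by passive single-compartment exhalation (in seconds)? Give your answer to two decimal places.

R = (PIP − Pplat)/V̇ = (34.5 − 15.9) / 1.2833 = 18.6/1.2833 = 14.494 cmH2O·s/L.
C = Vt/(Pplat − PEEP) = 480.0 / (15.9 − 8) = 480.0/7.9 = 60.759 mL/cmH2O.
τ = R × C = 14.494 × 0.06076 L/cmH2O = 0.8807 s.
t = −τ·ln(1 − 0.92) = −0.8807·ln(0.08) = 2.224 s.

2.22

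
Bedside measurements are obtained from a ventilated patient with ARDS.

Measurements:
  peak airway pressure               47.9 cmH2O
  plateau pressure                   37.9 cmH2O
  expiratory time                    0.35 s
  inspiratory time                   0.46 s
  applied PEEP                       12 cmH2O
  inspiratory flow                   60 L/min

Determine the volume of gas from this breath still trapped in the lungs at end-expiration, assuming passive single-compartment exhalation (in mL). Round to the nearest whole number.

Flow: 60 L/min ÷ 60 = 1 L/s.
Vt = flow × Ti = 1 L/s × 0.46 s × 1000 mL/L = 460.0 mL.
R = (PIP − Pplat)/V̇ = (47.9 − 37.9) / 1 = 10.0/1 = 10.0 cmH2O·s/L.
C = Vt/(Pplat − PEEP) = 460.0 / (37.9 − 12) = 460.0/25.9 = 17.761 mL/cmH2O.
τ = R × C = 10.0 × 0.01776 L/cmH2O = 0.1776 s.
Fraction remaining = e^(−Te/τ) = e^(−0.35/0.1776) = 0.1394.
Trapped volume = 460.0 × 0.1394 = 64.124 mL.

64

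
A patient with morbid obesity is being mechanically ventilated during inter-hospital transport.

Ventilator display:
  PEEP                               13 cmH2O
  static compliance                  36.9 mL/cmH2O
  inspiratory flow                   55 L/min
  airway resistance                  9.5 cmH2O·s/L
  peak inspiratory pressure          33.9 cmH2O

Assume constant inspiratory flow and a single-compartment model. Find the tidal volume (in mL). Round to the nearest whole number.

Flow: 55 L/min ÷ 60 = 0.9167 L/s.
Equation of motion (constant flow): PIP = Vt/C + R·V̇ + PEEP.
Vt/C = PIP − R·V̇ − PEEP = 33.9 − 8.709 − 13 = 12.191 cmH2O.
Vt = C × 12.191 = 36.9 × 12.191 = 449.85 mL.

450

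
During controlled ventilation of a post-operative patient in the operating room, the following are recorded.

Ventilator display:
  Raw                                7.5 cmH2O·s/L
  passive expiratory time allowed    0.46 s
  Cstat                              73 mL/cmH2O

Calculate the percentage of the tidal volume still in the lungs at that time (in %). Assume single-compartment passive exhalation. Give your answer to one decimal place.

43.2

τ = R × C = 7.5 × 73 mL/cmH2O = 7.5 × 0.073 L/cmH2O = 0.5475 s.
Passive exhalation: V(t)/V₀ = e^(−t/τ) = e^(−0.46/0.5475) = 0.4316.
Fraction remaining = 0.4316 → 43.16%.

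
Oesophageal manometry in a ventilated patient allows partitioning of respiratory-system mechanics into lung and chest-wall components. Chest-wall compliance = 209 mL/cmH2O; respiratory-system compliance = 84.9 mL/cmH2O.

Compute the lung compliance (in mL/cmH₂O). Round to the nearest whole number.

1/CL = 1/Crs − 1/Ccw.
1/CL = 1/84.9 − 1/209 = 0.006994.
CL = 142.98 mL/cmH2O.

143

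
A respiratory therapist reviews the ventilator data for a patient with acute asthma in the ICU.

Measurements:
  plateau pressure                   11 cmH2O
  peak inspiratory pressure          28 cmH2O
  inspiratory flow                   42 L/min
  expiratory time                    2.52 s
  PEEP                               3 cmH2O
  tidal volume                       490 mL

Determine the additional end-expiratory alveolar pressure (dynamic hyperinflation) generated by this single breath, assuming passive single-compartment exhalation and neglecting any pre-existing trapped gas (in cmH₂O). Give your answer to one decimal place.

Flow: 42 L/min ÷ 60 = 0.7 L/s.
R = (PIP − Pplat)/V̇ = (28 − 11) / 0.7 = 17.0/0.7 = 24.286 cmH2O·s/L.
C = Vt/(Pplat − PEEP) = 490.0 / (11 − 3) = 490.0/8.0 = 61.25 mL/cmH2O.
τ = R × C = 24.286 × 0.06125 L/cmH2O = 1.488 s.
Fraction remaining = e^(−Te/τ) = e^(−2.52/1.488) = 0.1839; trapped volume = 490.0 × 0.1839 = 90.111 mL.
Additional alveolar pressure from trapping ≈ V_trapped / C = 90.111 / 61.25 = 1.471 cmH2O.

1.5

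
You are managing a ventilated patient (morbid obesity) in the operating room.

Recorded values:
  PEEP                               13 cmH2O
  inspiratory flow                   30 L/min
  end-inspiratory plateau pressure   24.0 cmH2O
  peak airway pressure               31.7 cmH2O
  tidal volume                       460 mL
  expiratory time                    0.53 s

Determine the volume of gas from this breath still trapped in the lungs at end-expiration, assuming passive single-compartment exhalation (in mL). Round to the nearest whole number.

Flow: 30 L/min ÷ 60 = 0.5 L/s.
R = (PIP − Pplat)/V̇ = (31.7 − 24.0) / 0.5 = 7.7/0.5 = 15.4 cmH2O·s/L.
C = Vt/(Pplat − PEEP) = 460.0 / (24.0 − 13) = 460.0/11.0 = 41.818 mL/cmH2O.
τ = R × C = 15.4 × 0.04182 L/cmH2O = 0.644 s.
Fraction remaining = e^(−Te/τ) = e^(−0.53/0.644) = 0.4391.
Trapped volume = 460.0 × 0.4391 = 201.99 mL.

202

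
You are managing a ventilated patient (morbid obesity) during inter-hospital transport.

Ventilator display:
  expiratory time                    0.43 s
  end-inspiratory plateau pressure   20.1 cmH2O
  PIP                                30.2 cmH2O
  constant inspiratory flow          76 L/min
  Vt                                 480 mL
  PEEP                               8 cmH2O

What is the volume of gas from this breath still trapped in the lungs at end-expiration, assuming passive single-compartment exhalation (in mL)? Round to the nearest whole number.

123

Flow: 76 L/min ÷ 60 = 1.2667 L/s.
R = (PIP − Pplat)/V̇ = (30.2 − 20.1) / 1.2667 = 10.1/1.2667 = 7.973 cmH2O·s/L.
C = Vt/(Pplat − PEEP) = 480.0 / (20.1 − 8) = 480.0/12.1 = 39.669 mL/cmH2O.
τ = R × C = 7.973 × 0.03967 L/cmH2O = 0.3163 s.
Fraction remaining = e^(−Te/τ) = e^(−0.43/0.3163) = 0.2568.
Trapped volume = 480.0 × 0.2568 = 123.26 mL.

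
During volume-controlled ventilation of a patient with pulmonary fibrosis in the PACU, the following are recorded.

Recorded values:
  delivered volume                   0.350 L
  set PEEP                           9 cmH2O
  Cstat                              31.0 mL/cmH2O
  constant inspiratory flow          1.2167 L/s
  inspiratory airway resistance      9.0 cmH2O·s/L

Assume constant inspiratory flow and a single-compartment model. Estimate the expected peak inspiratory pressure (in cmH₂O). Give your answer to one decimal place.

31.2

Equation of motion (constant flow): PIP = Vt/C + R·V̇ + PEEP.
PIP = 350/31.0 + 9.0×1.2167 + 9 = 11.29 + 10.95 + 9 = 31.24 cmH2O.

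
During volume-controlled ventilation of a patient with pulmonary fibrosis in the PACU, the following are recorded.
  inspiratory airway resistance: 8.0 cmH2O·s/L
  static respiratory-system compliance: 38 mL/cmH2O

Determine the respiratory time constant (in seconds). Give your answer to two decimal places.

0.30

τ = R × C = 8.0 × 38 mL/cmH2O = 8.0 × 0.038 L/cmH2O = 0.304 s.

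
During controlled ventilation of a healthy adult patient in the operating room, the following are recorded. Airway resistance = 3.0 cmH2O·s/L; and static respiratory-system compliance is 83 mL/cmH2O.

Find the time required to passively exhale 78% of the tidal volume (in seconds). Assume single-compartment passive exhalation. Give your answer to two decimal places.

τ = R × C = 3.0 × 83 mL/cmH2O = 3.0 × 0.083 L/cmH2O = 0.249 s.
Exhaled fraction f = 1 − e^(−t/τ) → t = −τ·ln(1 − f) = −0.249·ln(0.22) = 0.377 s.

0.38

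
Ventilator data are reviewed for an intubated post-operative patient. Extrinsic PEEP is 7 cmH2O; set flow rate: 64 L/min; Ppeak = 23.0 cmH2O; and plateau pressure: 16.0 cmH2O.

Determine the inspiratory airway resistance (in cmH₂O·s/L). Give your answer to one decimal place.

6.6

Flow: 64 L/min ÷ 60 = 1.0667 L/s.
Raw = (PIP − Pplat) / flow = (23.0 − 16.0) / 1.0667 = 7.0 / 1.0667 = 6.562 cmH2O·s/L.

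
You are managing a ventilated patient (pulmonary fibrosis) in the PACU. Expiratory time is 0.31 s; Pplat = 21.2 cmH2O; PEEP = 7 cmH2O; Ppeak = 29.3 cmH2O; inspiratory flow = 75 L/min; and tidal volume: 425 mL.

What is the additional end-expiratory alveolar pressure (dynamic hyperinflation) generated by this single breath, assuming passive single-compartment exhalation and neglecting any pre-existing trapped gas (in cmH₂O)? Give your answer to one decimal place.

2.9

Flow: 75 L/min ÷ 60 = 1.25 L/s.
R = (PIP − Pplat)/V̇ = (29.3 − 21.2) / 1.25 = 8.1/1.25 = 6.48 cmH2O·s/L.
C = Vt/(Pplat − PEEP) = 425.0 / (21.2 − 7) = 425.0/14.2 = 29.93 mL/cmH2O.
τ = R × C = 6.48 × 0.02993 L/cmH2O = 0.1939 s.
Fraction remaining = e^(−Te/τ) = e^(−0.31/0.1939) = 0.2021; trapped volume = 425.0 × 0.2021 = 85.893 mL.
Additional alveolar pressure from trapping ≈ V_trapped / C = 85.893 / 29.93 = 2.87 cmH2O.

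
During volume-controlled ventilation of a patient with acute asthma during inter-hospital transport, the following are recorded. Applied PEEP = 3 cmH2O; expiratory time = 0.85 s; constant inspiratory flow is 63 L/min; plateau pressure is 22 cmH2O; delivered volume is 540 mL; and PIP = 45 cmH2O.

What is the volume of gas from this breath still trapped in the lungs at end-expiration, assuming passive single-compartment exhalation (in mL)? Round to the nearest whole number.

138

Flow: 63 L/min ÷ 60 = 1.05 L/s.
R = (PIP − Pplat)/V̇ = (45 − 22) / 1.05 = 23.0/1.05 = 21.905 cmH2O·s/L.
C = Vt/(Pplat − PEEP) = 540.0 / (22 − 3) = 540.0/19.0 = 28.421 mL/cmH2O.
τ = R × C = 21.905 × 0.02842 L/cmH2O = 0.6225 s.
Fraction remaining = e^(−Te/τ) = e^(−0.85/0.6225) = 0.2553.
Trapped volume = 540.0 × 0.2553 = 137.86 mL.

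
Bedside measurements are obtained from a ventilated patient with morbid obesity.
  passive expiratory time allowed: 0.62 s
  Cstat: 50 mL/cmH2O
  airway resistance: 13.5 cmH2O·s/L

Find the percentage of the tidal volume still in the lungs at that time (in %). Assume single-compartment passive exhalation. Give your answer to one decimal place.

τ = R × C = 13.5 × 50 mL/cmH2O = 13.5 × 0.050 L/cmH2O = 0.675 s.
Passive exhalation: V(t)/V₀ = e^(−t/τ) = e^(−0.62/0.675) = 0.3991.
Fraction remaining = 0.3991 → 39.91%.

39.9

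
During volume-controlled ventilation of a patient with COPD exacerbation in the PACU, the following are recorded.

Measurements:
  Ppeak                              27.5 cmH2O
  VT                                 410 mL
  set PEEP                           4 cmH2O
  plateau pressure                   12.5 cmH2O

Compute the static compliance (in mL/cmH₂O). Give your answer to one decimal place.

Cstat = Vt / (Pplat − PEEP) = 410 / (12.5 − 4) = 410 / 8.5 = 48.235 mL/cmH2O.

48.2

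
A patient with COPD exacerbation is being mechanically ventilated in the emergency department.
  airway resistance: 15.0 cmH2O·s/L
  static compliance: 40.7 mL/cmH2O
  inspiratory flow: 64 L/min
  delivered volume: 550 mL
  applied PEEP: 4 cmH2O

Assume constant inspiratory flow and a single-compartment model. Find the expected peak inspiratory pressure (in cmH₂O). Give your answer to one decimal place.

Flow: 64 L/min ÷ 60 = 1.0667 L/s.
Equation of motion (constant flow): PIP = Vt/C + R·V̇ + PEEP.
PIP = 550/40.7 + 15.0×1.0667 + 4 = 13.514 + 16.001 + 4 = 33.515 cmH2O.

33.5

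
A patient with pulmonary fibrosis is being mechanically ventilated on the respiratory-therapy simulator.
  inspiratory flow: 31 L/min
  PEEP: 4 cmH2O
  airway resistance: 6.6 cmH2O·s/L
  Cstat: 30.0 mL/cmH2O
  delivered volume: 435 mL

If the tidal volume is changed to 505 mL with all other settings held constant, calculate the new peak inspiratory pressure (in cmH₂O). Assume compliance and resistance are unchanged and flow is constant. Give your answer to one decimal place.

24.2

Flow: 31 L/min ÷ 60 = 0.5167 L/s.
PIP = Vt/C + R·V̇ + PEEP (constant-flow equation of motion).
Only the elastic term changes: ΔPIP = ΔVt / C = (505 − 435) / 30.0 = 2.333 cmH2O.
Original PIP = 435/30.0 + 6.6×0.5167 + 4 = 21.91 cmH2O; new PIP = 21.91 + (2.333) = 24.243 cmH2O.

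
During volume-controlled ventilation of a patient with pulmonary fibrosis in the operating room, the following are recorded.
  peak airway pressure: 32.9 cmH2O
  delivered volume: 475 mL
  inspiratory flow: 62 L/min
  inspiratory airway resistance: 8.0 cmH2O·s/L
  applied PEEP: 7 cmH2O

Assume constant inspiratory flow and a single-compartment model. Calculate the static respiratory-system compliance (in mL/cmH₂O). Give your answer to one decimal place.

Flow: 62 L/min ÷ 60 = 1.0333 L/s.
Equation of motion (constant flow): PIP = Vt/C + R·V̇ + PEEP.
Vt/C = PIP − R·V̇ − PEEP = 32.9 − 8.0×1.0333 − 7 = 32.9 − 8.266 − 7 = 17.634 cmH2O.
C = Vt / 17.634 = 475 / 17.634 = 26.937 mL/cmH2O.

26.9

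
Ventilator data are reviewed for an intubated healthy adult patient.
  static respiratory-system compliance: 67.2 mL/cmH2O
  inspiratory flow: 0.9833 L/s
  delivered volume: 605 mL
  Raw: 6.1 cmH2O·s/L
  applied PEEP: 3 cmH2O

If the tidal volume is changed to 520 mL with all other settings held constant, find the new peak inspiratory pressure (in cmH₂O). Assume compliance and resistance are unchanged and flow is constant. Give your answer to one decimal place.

16.7

PIP = Vt/C + R·V̇ + PEEP (constant-flow equation of motion).
Only the elastic term changes: ΔPIP = ΔVt / C = (520 − 605) / 67.2 = -1.265 cmH2O.
Original PIP = 605/67.2 + 6.1×0.9833 + 3 = 18.001 cmH2O; new PIP = 18.001 + (-1.265) = 16.736 cmH2O.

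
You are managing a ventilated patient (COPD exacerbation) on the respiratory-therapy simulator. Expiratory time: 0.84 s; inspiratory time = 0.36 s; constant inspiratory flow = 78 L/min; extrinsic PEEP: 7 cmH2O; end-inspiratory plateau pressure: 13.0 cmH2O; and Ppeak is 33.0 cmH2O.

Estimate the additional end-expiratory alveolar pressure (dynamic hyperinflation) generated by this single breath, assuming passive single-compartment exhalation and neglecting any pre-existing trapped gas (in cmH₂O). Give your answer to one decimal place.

3.0

Flow: 78 L/min ÷ 60 = 1.3 L/s.
Vt = flow × Ti = 1.3 L/s × 0.36 s × 1000 mL/L = 468.0 mL.
R = (PIP − Pplat)/V̇ = (33.0 − 13.0) / 1.3 = 20.0/1.3 = 15.385 cmH2O·s/L.
C = Vt/(Pplat − PEEP) = 468.0 / (13.0 − 7) = 468.0/6.0 = 78.0 mL/cmH2O.
τ = R × C = 15.385 × 0.078 L/cmH2O = 1.2 s.
Fraction remaining = e^(−Te/τ) = e^(−0.84/1.2) = 0.4966; trapped volume = 468.0 × 0.4966 = 232.41 mL.
Additional alveolar pressure from trapping ≈ V_trapped / C = 232.41 / 78.0 = 2.98 cmH2O.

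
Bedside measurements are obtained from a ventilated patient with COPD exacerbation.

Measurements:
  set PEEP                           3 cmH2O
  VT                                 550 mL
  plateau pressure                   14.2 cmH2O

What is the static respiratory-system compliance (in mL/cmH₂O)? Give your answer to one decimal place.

49.1

Cstat = Vt / (Pplat − PEEP) = 550 / (14.2 − 3) = 550 / 11.2 = 49.107 mL/cmH2O.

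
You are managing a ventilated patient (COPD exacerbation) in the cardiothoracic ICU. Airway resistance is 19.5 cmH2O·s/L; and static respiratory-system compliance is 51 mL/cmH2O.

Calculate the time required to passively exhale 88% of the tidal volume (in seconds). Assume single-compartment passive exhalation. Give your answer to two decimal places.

2.11

τ = R × C = 19.5 × 51 mL/cmH2O = 19.5 × 0.051 L/cmH2O = 0.9945 s.
Exhaled fraction f = 1 − e^(−t/τ) → t = −τ·ln(1 − f) = −0.9945·ln(0.12) = 2.109 s.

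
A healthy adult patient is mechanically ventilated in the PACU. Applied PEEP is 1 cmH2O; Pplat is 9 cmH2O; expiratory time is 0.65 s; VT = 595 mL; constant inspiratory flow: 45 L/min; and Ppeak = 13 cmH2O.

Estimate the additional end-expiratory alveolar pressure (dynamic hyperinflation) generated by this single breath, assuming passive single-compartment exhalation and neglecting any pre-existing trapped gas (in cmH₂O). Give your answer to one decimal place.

1.6

Flow: 45 L/min ÷ 60 = 0.75 L/s.
R = (PIP − Pplat)/V̇ = (13 − 9) / 0.75 = 4.0/0.75 = 5.333 cmH2O·s/L.
C = Vt/(Pplat − PEEP) = 595.0 / (9 − 1) = 595.0/8.0 = 74.375 mL/cmH2O.
τ = R × C = 5.333 × 0.07438 L/cmH2O = 0.3967 s.
Fraction remaining = e^(−Te/τ) = e^(−0.65/0.3967) = 0.1943; trapped volume = 595.0 × 0.1943 = 115.61 mL.
Additional alveolar pressure from trapping ≈ V_trapped / C = 115.61 / 74.375 = 1.554 cmH2O.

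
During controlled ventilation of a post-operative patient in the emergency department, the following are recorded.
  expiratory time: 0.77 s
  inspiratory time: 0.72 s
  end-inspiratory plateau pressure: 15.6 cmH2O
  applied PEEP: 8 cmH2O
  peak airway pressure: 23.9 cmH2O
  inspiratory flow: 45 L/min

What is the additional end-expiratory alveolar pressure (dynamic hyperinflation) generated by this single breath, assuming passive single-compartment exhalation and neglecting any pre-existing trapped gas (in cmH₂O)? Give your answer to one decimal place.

2.9

Flow: 45 L/min ÷ 60 = 0.75 L/s.
Vt = flow × Ti = 0.75 L/s × 0.72 s × 1000 mL/L = 540.0 mL.
R = (PIP − Pplat)/V̇ = (23.9 − 15.6) / 0.75 = 8.3/0.75 = 11.067 cmH2O·s/L.
C = Vt/(Pplat − PEEP) = 540.0 / (15.6 − 8) = 540.0/7.6 = 71.053 mL/cmH2O.
τ = R × C = 11.067 × 0.07105 L/cmH2O = 0.7863 s.
Fraction remaining = e^(−Te/τ) = e^(−0.77/0.7863) = 0.3756; trapped volume = 540.0 × 0.3756 = 202.82 mL.
Additional alveolar pressure from trapping ≈ V_trapped / C = 202.82 / 71.053 = 2.854 cmH2O.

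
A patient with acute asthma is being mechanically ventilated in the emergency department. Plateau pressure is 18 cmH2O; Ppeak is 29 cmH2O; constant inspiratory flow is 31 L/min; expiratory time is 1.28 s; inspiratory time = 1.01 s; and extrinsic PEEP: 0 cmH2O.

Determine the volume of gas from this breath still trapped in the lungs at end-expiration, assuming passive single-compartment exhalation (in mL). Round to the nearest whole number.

66

Flow: 31 L/min ÷ 60 = 0.5167 L/s.
Vt = flow × Ti = 0.5167 L/s × 1.01 s × 1000 mL/L = 521.87 mL.
R = (PIP − Pplat)/V̇ = (29 − 18) / 0.5167 = 11.0/0.5167 = 21.289 cmH2O·s/L.
C = Vt/(Pplat − PEEP) = 521.87 / (18 − 0) = 521.87/18.0 = 28.993 mL/cmH2O.
τ = R × C = 21.289 × 0.02899 L/cmH2O = 0.6172 s.
Fraction remaining = e^(−Te/τ) = e^(−1.28/0.6172) = 0.1257.
Trapped volume = 521.87 × 0.1257 = 65.599 mL.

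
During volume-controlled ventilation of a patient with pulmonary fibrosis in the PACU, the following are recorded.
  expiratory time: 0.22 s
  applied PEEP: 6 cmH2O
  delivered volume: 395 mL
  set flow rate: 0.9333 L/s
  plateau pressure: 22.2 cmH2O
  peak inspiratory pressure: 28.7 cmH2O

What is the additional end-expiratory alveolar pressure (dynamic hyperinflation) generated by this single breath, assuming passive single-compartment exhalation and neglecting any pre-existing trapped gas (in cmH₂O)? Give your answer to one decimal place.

R = (PIP − Pplat)/V̇ = (28.7 − 22.2) / 0.9333 = 6.5/0.9333 = 6.965 cmH2O·s/L.
C = Vt/(Pplat − PEEP) = 395.0 / (22.2 − 6) = 395.0/16.2 = 24.383 mL/cmH2O.
τ = R × C = 6.965 × 0.02438 L/cmH2O = 0.1698 s.
Fraction remaining = e^(−Te/τ) = e^(−0.22/0.1698) = 0.2737; trapped volume = 395.0 × 0.2737 = 108.11 mL.
Additional alveolar pressure from trapping ≈ V_trapped / C = 108.11 / 24.383 = 4.434 cmH2O.

4.4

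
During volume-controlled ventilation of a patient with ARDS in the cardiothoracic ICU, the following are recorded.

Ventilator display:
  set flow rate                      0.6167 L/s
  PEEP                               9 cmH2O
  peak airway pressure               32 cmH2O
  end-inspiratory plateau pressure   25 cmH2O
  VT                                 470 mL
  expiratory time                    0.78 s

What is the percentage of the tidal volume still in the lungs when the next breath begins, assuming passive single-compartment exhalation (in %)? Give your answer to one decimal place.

9.6

R = (PIP − Pplat)/V̇ = (32 − 25) / 0.6167 = 7.0/0.6167 = 11.351 cmH2O·s/L.
C = Vt/(Pplat − PEEP) = 470.0 / (25 − 9) = 470.0/16.0 = 29.375 mL/cmH2O.
τ = R × C = 11.351 × 0.02938 L/cmH2O = 0.3335 s.
Fraction remaining at end-expiration = e^(−Te/τ) = e^(−0.78/0.3335) = 0.09644 → 9.644%.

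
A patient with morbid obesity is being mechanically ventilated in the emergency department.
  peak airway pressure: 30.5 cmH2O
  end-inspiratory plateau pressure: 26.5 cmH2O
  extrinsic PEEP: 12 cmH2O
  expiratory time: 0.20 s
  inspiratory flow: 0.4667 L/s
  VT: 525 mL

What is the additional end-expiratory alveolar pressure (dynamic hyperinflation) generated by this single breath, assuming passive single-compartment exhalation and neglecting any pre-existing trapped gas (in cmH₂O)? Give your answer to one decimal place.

7.6

R = (PIP − Pplat)/V̇ = (30.5 − 26.5) / 0.4667 = 4.0/0.4667 = 8.571 cmH2O·s/L.
C = Vt/(Pplat − PEEP) = 525.0 / (26.5 − 12) = 525.0/14.5 = 36.207 mL/cmH2O.
τ = R × C = 8.571 × 0.03621 L/cmH2O = 0.3104 s.
Fraction remaining = e^(−Te/τ) = e^(−0.20/0.3104) = 0.525; trapped volume = 525.0 × 0.525 = 275.63 mL.
Additional alveolar pressure from trapping ≈ V_trapped / C = 275.63 / 36.207 = 7.613 cmH2O.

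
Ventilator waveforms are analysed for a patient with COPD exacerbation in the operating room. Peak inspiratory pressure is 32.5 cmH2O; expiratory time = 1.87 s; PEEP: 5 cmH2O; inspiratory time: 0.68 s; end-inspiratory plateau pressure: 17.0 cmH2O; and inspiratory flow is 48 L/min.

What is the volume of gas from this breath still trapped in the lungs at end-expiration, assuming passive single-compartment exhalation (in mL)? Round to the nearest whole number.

65

Flow: 48 L/min ÷ 60 = 0.8 L/s.
Vt = flow × Ti = 0.8 L/s × 0.68 s × 1000 mL/L = 544.0 mL.
R = (PIP − Pplat)/V̇ = (32.5 − 17.0) / 0.8 = 15.5/0.8 = 19.375 cmH2O·s/L.
C = Vt/(Pplat − PEEP) = 544.0 / (17.0 − 5) = 544.0/12.0 = 45.333 mL/cmH2O.
τ = R × C = 19.375 × 0.04533 L/cmH2O = 0.8783 s.
Fraction remaining = e^(−Te/τ) = e^(−1.87/0.8783) = 0.1189.
Trapped volume = 544.0 × 0.1189 = 64.682 mL.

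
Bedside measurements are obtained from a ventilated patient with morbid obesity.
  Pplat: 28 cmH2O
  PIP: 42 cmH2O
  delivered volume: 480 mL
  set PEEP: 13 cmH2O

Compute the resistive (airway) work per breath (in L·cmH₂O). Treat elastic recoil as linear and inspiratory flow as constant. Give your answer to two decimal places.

6.72

With constant inspiratory flow the resistive pressure is constant at PIP − Pplat = 42 − 28 = 14.0 cmH2O, so resistive work = 14.0 × 0.480 = 6.72 L·cmH2O.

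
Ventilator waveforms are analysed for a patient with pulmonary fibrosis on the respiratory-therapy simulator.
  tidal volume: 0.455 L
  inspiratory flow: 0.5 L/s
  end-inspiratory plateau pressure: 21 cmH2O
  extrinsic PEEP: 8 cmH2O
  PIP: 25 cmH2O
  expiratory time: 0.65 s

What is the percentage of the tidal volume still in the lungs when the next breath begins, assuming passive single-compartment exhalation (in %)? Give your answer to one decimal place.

R = (PIP − Pplat)/V̇ = (25 − 21) / 0.5 = 4.0/0.5 = 8.0 cmH2O·s/L.
C = Vt/(Pplat − PEEP) = 455.0 / (21 − 8) = 455.0/13.0 = 35.0 mL/cmH2O.
τ = R × C = 8.0 × 0.035 L/cmH2O = 0.28 s.
Fraction remaining at end-expiration = e^(−Te/τ) = e^(−0.65/0.28) = 0.09813 → 9.813%.

9.8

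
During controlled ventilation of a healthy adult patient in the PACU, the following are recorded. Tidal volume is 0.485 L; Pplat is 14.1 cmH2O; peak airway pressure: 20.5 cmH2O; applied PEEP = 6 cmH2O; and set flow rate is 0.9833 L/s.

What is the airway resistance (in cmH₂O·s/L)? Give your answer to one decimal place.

6.5

Raw = (PIP − Pplat) / flow = (20.5 − 14.1) / 0.9833 = 6.4 / 0.9833 = 6.509 cmH2O·s/L.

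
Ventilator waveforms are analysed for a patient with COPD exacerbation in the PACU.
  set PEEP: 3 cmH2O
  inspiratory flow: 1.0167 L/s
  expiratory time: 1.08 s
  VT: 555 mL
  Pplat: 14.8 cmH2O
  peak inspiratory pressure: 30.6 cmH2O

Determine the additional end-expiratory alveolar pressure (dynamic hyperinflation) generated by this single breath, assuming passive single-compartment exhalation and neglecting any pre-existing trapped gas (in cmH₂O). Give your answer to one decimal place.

R = (PIP − Pplat)/V̇ = (30.6 − 14.8) / 1.0167 = 15.8/1.0167 = 15.54 cmH2O·s/L.
C = Vt/(Pplat − PEEP) = 555.0 / (14.8 − 3) = 555.0/11.8 = 47.034 mL/cmH2O.
τ = R × C = 15.54 × 0.04703 L/cmH2O = 0.7308 s.
Fraction remaining = e^(−Te/τ) = e^(−1.08/0.7308) = 0.2281; trapped volume = 555.0 × 0.2281 = 126.6 mL.
Additional alveolar pressure from trapping ≈ V_trapped / C = 126.6 / 47.034 = 2.692 cmH2O.

2.7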